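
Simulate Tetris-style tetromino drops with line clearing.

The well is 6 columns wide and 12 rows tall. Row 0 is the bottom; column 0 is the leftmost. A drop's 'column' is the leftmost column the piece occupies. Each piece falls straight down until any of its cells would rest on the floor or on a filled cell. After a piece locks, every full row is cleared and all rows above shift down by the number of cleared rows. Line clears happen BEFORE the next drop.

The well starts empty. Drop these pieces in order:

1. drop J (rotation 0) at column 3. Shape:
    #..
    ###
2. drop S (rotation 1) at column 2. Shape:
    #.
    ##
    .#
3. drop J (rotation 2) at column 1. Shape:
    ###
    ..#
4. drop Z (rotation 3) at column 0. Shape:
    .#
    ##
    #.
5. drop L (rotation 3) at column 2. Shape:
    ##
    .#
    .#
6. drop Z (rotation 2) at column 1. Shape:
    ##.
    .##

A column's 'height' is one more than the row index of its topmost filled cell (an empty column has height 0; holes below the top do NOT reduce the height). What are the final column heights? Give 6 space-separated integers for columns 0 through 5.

Answer: 7 11 11 10 1 1

Derivation:
Drop 1: J rot0 at col 3 lands with bottom-row=0; cleared 0 line(s) (total 0); column heights now [0 0 0 2 1 1], max=2
Drop 2: S rot1 at col 2 lands with bottom-row=2; cleared 0 line(s) (total 0); column heights now [0 0 5 4 1 1], max=5
Drop 3: J rot2 at col 1 lands with bottom-row=4; cleared 0 line(s) (total 0); column heights now [0 6 6 6 1 1], max=6
Drop 4: Z rot3 at col 0 lands with bottom-row=5; cleared 0 line(s) (total 0); column heights now [7 8 6 6 1 1], max=8
Drop 5: L rot3 at col 2 lands with bottom-row=6; cleared 0 line(s) (total 0); column heights now [7 8 9 9 1 1], max=9
Drop 6: Z rot2 at col 1 lands with bottom-row=9; cleared 0 line(s) (total 0); column heights now [7 11 11 10 1 1], max=11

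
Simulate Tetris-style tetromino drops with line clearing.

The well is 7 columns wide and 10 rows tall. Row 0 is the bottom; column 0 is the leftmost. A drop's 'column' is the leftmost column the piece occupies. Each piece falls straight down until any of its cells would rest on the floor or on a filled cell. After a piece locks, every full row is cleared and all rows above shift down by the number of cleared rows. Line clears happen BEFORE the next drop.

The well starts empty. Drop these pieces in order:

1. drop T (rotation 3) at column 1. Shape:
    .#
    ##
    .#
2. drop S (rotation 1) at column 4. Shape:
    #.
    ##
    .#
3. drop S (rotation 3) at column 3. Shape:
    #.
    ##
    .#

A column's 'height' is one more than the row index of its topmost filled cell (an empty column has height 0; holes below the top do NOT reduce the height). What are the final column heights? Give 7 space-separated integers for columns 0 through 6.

Drop 1: T rot3 at col 1 lands with bottom-row=0; cleared 0 line(s) (total 0); column heights now [0 2 3 0 0 0 0], max=3
Drop 2: S rot1 at col 4 lands with bottom-row=0; cleared 0 line(s) (total 0); column heights now [0 2 3 0 3 2 0], max=3
Drop 3: S rot3 at col 3 lands with bottom-row=3; cleared 0 line(s) (total 0); column heights now [0 2 3 6 5 2 0], max=6

Answer: 0 2 3 6 5 2 0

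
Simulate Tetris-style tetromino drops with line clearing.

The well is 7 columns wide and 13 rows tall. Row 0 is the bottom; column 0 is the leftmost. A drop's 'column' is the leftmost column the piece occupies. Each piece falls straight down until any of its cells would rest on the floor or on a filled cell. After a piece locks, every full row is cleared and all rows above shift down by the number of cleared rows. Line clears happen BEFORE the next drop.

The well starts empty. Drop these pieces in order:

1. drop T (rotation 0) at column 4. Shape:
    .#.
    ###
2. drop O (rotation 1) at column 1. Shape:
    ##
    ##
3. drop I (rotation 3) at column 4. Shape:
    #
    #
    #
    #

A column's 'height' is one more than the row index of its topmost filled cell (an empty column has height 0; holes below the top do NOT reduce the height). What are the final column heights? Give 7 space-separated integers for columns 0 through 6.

Answer: 0 2 2 0 5 2 1

Derivation:
Drop 1: T rot0 at col 4 lands with bottom-row=0; cleared 0 line(s) (total 0); column heights now [0 0 0 0 1 2 1], max=2
Drop 2: O rot1 at col 1 lands with bottom-row=0; cleared 0 line(s) (total 0); column heights now [0 2 2 0 1 2 1], max=2
Drop 3: I rot3 at col 4 lands with bottom-row=1; cleared 0 line(s) (total 0); column heights now [0 2 2 0 5 2 1], max=5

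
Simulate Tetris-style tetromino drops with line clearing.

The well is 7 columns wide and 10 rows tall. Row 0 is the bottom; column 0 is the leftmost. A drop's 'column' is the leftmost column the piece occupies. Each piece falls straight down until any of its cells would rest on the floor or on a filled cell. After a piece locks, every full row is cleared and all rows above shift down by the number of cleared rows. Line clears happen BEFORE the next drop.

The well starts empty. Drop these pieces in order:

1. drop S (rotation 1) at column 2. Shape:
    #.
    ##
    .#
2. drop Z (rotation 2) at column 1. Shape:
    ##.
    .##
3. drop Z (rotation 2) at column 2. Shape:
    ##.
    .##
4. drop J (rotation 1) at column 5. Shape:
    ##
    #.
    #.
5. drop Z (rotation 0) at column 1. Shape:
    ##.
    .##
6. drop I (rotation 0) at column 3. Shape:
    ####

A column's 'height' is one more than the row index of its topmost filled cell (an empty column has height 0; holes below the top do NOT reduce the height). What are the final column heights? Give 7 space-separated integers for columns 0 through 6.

Answer: 0 8 8 8 8 8 8

Derivation:
Drop 1: S rot1 at col 2 lands with bottom-row=0; cleared 0 line(s) (total 0); column heights now [0 0 3 2 0 0 0], max=3
Drop 2: Z rot2 at col 1 lands with bottom-row=3; cleared 0 line(s) (total 0); column heights now [0 5 5 4 0 0 0], max=5
Drop 3: Z rot2 at col 2 lands with bottom-row=4; cleared 0 line(s) (total 0); column heights now [0 5 6 6 5 0 0], max=6
Drop 4: J rot1 at col 5 lands with bottom-row=0; cleared 0 line(s) (total 0); column heights now [0 5 6 6 5 3 3], max=6
Drop 5: Z rot0 at col 1 lands with bottom-row=6; cleared 0 line(s) (total 0); column heights now [0 8 8 7 5 3 3], max=8
Drop 6: I rot0 at col 3 lands with bottom-row=7; cleared 0 line(s) (total 0); column heights now [0 8 8 8 8 8 8], max=8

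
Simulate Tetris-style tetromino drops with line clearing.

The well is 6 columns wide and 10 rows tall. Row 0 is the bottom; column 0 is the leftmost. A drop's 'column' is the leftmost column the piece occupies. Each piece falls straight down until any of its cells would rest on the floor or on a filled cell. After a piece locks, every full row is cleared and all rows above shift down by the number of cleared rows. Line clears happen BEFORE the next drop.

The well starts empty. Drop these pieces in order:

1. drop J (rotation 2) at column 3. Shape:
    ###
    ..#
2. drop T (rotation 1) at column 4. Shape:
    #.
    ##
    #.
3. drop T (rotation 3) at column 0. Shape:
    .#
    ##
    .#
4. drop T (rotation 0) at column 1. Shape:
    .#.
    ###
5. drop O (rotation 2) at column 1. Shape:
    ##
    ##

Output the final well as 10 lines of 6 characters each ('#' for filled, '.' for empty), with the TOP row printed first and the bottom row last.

Answer: ......
......
......
.##...
.##...
..#.#.
.#####
.#..#.
##.###
.#...#

Derivation:
Drop 1: J rot2 at col 3 lands with bottom-row=0; cleared 0 line(s) (total 0); column heights now [0 0 0 2 2 2], max=2
Drop 2: T rot1 at col 4 lands with bottom-row=2; cleared 0 line(s) (total 0); column heights now [0 0 0 2 5 4], max=5
Drop 3: T rot3 at col 0 lands with bottom-row=0; cleared 0 line(s) (total 0); column heights now [2 3 0 2 5 4], max=5
Drop 4: T rot0 at col 1 lands with bottom-row=3; cleared 0 line(s) (total 0); column heights now [2 4 5 4 5 4], max=5
Drop 5: O rot2 at col 1 lands with bottom-row=5; cleared 0 line(s) (total 0); column heights now [2 7 7 4 5 4], max=7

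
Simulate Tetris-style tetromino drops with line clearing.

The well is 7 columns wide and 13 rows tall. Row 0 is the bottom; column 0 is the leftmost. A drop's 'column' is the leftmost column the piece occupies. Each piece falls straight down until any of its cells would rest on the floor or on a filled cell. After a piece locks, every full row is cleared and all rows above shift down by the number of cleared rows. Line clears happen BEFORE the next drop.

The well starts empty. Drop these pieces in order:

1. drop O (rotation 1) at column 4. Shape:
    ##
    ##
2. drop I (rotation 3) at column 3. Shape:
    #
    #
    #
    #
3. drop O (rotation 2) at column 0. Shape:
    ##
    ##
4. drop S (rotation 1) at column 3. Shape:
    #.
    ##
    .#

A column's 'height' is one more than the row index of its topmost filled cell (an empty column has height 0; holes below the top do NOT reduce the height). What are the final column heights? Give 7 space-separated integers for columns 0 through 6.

Answer: 2 2 0 6 5 2 0

Derivation:
Drop 1: O rot1 at col 4 lands with bottom-row=0; cleared 0 line(s) (total 0); column heights now [0 0 0 0 2 2 0], max=2
Drop 2: I rot3 at col 3 lands with bottom-row=0; cleared 0 line(s) (total 0); column heights now [0 0 0 4 2 2 0], max=4
Drop 3: O rot2 at col 0 lands with bottom-row=0; cleared 0 line(s) (total 0); column heights now [2 2 0 4 2 2 0], max=4
Drop 4: S rot1 at col 3 lands with bottom-row=3; cleared 0 line(s) (total 0); column heights now [2 2 0 6 5 2 0], max=6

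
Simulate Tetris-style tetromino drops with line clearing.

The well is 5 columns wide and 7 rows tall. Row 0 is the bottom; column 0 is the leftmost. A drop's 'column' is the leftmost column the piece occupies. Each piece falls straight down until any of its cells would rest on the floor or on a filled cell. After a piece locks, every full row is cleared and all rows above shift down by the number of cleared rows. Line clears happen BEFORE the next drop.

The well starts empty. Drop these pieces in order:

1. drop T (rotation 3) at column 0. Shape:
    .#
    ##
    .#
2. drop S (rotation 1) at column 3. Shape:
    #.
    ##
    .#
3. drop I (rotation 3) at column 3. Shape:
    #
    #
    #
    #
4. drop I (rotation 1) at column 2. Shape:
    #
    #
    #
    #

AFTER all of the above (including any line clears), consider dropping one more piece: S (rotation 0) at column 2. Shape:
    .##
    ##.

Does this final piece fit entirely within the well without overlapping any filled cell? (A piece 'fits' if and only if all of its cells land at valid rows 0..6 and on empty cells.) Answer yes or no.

Answer: no

Derivation:
Drop 1: T rot3 at col 0 lands with bottom-row=0; cleared 0 line(s) (total 0); column heights now [2 3 0 0 0], max=3
Drop 2: S rot1 at col 3 lands with bottom-row=0; cleared 0 line(s) (total 0); column heights now [2 3 0 3 2], max=3
Drop 3: I rot3 at col 3 lands with bottom-row=3; cleared 0 line(s) (total 0); column heights now [2 3 0 7 2], max=7
Drop 4: I rot1 at col 2 lands with bottom-row=0; cleared 1 line(s) (total 1); column heights now [0 2 3 6 1], max=6
Test piece S rot0 at col 2 (width 3): heights before test = [0 2 3 6 1]; fits = False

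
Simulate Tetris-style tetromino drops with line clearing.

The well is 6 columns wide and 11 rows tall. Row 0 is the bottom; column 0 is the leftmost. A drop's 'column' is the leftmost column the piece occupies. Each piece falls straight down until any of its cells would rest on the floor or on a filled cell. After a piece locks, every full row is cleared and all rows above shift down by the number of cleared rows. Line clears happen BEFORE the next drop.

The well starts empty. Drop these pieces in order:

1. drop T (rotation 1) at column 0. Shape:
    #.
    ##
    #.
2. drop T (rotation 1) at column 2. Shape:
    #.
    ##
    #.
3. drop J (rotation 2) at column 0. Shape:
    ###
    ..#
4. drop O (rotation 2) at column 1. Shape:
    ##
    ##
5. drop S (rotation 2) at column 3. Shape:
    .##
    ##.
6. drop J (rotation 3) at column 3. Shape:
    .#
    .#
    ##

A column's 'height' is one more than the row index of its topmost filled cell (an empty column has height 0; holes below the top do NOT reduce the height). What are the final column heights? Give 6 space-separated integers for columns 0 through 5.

Answer: 5 7 7 5 7 4

Derivation:
Drop 1: T rot1 at col 0 lands with bottom-row=0; cleared 0 line(s) (total 0); column heights now [3 2 0 0 0 0], max=3
Drop 2: T rot1 at col 2 lands with bottom-row=0; cleared 0 line(s) (total 0); column heights now [3 2 3 2 0 0], max=3
Drop 3: J rot2 at col 0 lands with bottom-row=3; cleared 0 line(s) (total 0); column heights now [5 5 5 2 0 0], max=5
Drop 4: O rot2 at col 1 lands with bottom-row=5; cleared 0 line(s) (total 0); column heights now [5 7 7 2 0 0], max=7
Drop 5: S rot2 at col 3 lands with bottom-row=2; cleared 0 line(s) (total 0); column heights now [5 7 7 3 4 4], max=7
Drop 6: J rot3 at col 3 lands with bottom-row=4; cleared 0 line(s) (total 0); column heights now [5 7 7 5 7 4], max=7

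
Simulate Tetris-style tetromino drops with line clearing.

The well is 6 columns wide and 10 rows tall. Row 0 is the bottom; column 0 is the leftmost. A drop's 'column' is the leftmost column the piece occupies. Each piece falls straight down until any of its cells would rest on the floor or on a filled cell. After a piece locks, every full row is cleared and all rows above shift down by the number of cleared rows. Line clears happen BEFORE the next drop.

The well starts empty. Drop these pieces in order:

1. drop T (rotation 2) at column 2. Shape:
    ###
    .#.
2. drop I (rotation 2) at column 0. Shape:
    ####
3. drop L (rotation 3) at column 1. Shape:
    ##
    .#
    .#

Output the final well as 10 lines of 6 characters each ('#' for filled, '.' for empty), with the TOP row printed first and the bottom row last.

Answer: ......
......
......
......
.##...
..#...
..#...
####..
..###.
...#..

Derivation:
Drop 1: T rot2 at col 2 lands with bottom-row=0; cleared 0 line(s) (total 0); column heights now [0 0 2 2 2 0], max=2
Drop 2: I rot2 at col 0 lands with bottom-row=2; cleared 0 line(s) (total 0); column heights now [3 3 3 3 2 0], max=3
Drop 3: L rot3 at col 1 lands with bottom-row=3; cleared 0 line(s) (total 0); column heights now [3 6 6 3 2 0], max=6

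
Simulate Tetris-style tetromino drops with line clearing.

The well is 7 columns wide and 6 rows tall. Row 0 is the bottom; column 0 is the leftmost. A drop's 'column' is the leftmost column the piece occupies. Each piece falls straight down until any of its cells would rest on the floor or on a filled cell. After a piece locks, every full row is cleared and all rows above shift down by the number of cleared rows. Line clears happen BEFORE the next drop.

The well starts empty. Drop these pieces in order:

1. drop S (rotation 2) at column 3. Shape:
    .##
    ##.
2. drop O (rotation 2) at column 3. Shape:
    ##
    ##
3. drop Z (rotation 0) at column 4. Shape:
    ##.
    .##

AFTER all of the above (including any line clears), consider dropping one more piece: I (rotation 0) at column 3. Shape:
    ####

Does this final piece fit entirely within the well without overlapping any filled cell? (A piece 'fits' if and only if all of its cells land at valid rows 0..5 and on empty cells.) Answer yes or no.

Drop 1: S rot2 at col 3 lands with bottom-row=0; cleared 0 line(s) (total 0); column heights now [0 0 0 1 2 2 0], max=2
Drop 2: O rot2 at col 3 lands with bottom-row=2; cleared 0 line(s) (total 0); column heights now [0 0 0 4 4 2 0], max=4
Drop 3: Z rot0 at col 4 lands with bottom-row=3; cleared 0 line(s) (total 0); column heights now [0 0 0 4 5 5 4], max=5
Test piece I rot0 at col 3 (width 4): heights before test = [0 0 0 4 5 5 4]; fits = True

Answer: yes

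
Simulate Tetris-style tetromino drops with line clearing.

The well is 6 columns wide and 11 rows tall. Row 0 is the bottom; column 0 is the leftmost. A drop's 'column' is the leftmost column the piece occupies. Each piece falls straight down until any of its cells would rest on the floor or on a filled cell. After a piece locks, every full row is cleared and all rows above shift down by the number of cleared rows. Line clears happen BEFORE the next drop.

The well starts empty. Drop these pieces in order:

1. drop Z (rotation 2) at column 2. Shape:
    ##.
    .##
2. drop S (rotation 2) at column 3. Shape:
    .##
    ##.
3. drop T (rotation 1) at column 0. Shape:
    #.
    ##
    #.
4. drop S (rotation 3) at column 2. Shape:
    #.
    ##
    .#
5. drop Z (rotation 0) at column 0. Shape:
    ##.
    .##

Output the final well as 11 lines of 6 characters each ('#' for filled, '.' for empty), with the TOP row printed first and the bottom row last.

Answer: ......
......
......
##....
.##...
..#...
..##..
...###
#..##.
####..
#..##.

Derivation:
Drop 1: Z rot2 at col 2 lands with bottom-row=0; cleared 0 line(s) (total 0); column heights now [0 0 2 2 1 0], max=2
Drop 2: S rot2 at col 3 lands with bottom-row=2; cleared 0 line(s) (total 0); column heights now [0 0 2 3 4 4], max=4
Drop 3: T rot1 at col 0 lands with bottom-row=0; cleared 0 line(s) (total 0); column heights now [3 2 2 3 4 4], max=4
Drop 4: S rot3 at col 2 lands with bottom-row=3; cleared 0 line(s) (total 0); column heights now [3 2 6 5 4 4], max=6
Drop 5: Z rot0 at col 0 lands with bottom-row=6; cleared 0 line(s) (total 0); column heights now [8 8 7 5 4 4], max=8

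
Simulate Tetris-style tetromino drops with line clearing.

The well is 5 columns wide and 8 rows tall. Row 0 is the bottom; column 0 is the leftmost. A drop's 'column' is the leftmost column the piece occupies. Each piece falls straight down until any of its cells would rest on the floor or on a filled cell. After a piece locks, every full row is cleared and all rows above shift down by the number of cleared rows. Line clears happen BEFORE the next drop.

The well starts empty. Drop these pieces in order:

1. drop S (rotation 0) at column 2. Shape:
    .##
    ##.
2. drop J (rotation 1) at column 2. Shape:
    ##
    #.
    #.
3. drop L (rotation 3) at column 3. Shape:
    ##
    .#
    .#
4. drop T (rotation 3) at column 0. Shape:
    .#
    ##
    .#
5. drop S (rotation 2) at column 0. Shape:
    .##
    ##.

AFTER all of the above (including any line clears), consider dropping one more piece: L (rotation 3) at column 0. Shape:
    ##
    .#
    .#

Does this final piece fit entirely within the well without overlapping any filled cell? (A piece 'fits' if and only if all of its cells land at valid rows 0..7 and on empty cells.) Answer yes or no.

Drop 1: S rot0 at col 2 lands with bottom-row=0; cleared 0 line(s) (total 0); column heights now [0 0 1 2 2], max=2
Drop 2: J rot1 at col 2 lands with bottom-row=1; cleared 0 line(s) (total 0); column heights now [0 0 4 4 2], max=4
Drop 3: L rot3 at col 3 lands with bottom-row=2; cleared 0 line(s) (total 0); column heights now [0 0 4 5 5], max=5
Drop 4: T rot3 at col 0 lands with bottom-row=0; cleared 1 line(s) (total 1); column heights now [0 2 3 4 4], max=4
Drop 5: S rot2 at col 0 lands with bottom-row=2; cleared 1 line(s) (total 2); column heights now [0 3 3 3 3], max=3
Test piece L rot3 at col 0 (width 2): heights before test = [0 3 3 3 3]; fits = True

Answer: yes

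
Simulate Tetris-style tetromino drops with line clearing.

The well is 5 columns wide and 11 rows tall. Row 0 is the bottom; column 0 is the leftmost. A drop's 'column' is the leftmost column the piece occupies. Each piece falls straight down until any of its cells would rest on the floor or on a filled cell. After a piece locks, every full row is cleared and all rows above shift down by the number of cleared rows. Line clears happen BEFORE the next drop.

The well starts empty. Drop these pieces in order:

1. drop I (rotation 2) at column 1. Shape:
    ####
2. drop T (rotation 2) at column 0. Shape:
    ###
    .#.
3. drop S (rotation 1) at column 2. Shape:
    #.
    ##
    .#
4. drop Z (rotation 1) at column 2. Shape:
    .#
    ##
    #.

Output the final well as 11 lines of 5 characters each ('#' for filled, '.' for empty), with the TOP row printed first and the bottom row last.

Answer: .....
.....
.....
...#.
..##.
..#..
..#..
..##.
####.
.#...
.####

Derivation:
Drop 1: I rot2 at col 1 lands with bottom-row=0; cleared 0 line(s) (total 0); column heights now [0 1 1 1 1], max=1
Drop 2: T rot2 at col 0 lands with bottom-row=1; cleared 0 line(s) (total 0); column heights now [3 3 3 1 1], max=3
Drop 3: S rot1 at col 2 lands with bottom-row=2; cleared 0 line(s) (total 0); column heights now [3 3 5 4 1], max=5
Drop 4: Z rot1 at col 2 lands with bottom-row=5; cleared 0 line(s) (total 0); column heights now [3 3 7 8 1], max=8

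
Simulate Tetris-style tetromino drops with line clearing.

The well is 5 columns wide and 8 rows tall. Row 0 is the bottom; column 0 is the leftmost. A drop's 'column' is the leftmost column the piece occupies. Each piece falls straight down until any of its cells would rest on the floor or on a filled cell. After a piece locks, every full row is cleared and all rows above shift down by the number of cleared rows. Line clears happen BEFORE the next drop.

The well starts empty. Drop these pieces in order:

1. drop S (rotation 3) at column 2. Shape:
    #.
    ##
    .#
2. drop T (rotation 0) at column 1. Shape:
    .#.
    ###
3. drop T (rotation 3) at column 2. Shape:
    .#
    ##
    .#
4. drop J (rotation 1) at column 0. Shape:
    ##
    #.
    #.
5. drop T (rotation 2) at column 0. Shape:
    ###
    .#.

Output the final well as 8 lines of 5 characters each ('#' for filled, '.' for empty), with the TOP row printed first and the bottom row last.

Answer: .....
####.
.###.
####.
####.
#.#..
..##.
...#.

Derivation:
Drop 1: S rot3 at col 2 lands with bottom-row=0; cleared 0 line(s) (total 0); column heights now [0 0 3 2 0], max=3
Drop 2: T rot0 at col 1 lands with bottom-row=3; cleared 0 line(s) (total 0); column heights now [0 4 5 4 0], max=5
Drop 3: T rot3 at col 2 lands with bottom-row=4; cleared 0 line(s) (total 0); column heights now [0 4 6 7 0], max=7
Drop 4: J rot1 at col 0 lands with bottom-row=2; cleared 0 line(s) (total 0); column heights now [5 5 6 7 0], max=7
Drop 5: T rot2 at col 0 lands with bottom-row=5; cleared 0 line(s) (total 0); column heights now [7 7 7 7 0], max=7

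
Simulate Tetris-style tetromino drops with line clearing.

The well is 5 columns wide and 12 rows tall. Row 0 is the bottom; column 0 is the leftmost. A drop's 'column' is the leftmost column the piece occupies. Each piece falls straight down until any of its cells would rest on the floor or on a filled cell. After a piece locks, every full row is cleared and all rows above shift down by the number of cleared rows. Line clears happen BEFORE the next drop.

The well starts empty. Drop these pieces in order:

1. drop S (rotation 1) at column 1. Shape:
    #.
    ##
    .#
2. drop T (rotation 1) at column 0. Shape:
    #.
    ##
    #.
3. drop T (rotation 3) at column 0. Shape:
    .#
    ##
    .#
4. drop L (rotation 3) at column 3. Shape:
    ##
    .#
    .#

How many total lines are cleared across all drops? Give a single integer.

Drop 1: S rot1 at col 1 lands with bottom-row=0; cleared 0 line(s) (total 0); column heights now [0 3 2 0 0], max=3
Drop 2: T rot1 at col 0 lands with bottom-row=2; cleared 0 line(s) (total 0); column heights now [5 4 2 0 0], max=5
Drop 3: T rot3 at col 0 lands with bottom-row=4; cleared 0 line(s) (total 0); column heights now [6 7 2 0 0], max=7
Drop 4: L rot3 at col 3 lands with bottom-row=0; cleared 0 line(s) (total 0); column heights now [6 7 2 3 3], max=7

Answer: 0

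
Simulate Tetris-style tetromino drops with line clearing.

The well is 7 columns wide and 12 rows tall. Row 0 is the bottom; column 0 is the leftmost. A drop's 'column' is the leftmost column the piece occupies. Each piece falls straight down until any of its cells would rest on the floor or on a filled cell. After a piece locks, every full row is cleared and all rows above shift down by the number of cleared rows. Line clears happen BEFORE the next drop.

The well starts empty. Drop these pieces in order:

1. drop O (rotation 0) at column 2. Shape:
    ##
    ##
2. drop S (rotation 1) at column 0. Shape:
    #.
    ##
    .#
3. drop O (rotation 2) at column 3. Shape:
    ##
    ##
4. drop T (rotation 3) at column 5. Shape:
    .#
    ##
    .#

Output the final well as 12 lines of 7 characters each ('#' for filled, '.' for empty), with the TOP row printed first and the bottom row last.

Drop 1: O rot0 at col 2 lands with bottom-row=0; cleared 0 line(s) (total 0); column heights now [0 0 2 2 0 0 0], max=2
Drop 2: S rot1 at col 0 lands with bottom-row=0; cleared 0 line(s) (total 0); column heights now [3 2 2 2 0 0 0], max=3
Drop 3: O rot2 at col 3 lands with bottom-row=2; cleared 0 line(s) (total 0); column heights now [3 2 2 4 4 0 0], max=4
Drop 4: T rot3 at col 5 lands with bottom-row=0; cleared 0 line(s) (total 0); column heights now [3 2 2 4 4 2 3], max=4

Answer: .......
.......
.......
.......
.......
.......
.......
.......
...##..
#..##.#
####.##
.###..#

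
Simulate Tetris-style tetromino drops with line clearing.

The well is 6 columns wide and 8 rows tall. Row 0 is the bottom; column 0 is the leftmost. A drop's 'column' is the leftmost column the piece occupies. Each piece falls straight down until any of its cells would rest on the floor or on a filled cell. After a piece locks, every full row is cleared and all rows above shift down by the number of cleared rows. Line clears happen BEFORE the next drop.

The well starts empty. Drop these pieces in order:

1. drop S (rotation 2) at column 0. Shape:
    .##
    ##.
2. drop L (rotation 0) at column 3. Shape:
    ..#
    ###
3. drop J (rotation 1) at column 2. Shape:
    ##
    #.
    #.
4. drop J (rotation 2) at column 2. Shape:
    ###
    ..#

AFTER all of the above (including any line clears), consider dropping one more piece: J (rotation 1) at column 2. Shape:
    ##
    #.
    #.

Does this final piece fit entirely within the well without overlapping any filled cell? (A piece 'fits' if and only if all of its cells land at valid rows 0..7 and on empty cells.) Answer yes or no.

Answer: no

Derivation:
Drop 1: S rot2 at col 0 lands with bottom-row=0; cleared 0 line(s) (total 0); column heights now [1 2 2 0 0 0], max=2
Drop 2: L rot0 at col 3 lands with bottom-row=0; cleared 0 line(s) (total 0); column heights now [1 2 2 1 1 2], max=2
Drop 3: J rot1 at col 2 lands with bottom-row=2; cleared 0 line(s) (total 0); column heights now [1 2 5 5 1 2], max=5
Drop 4: J rot2 at col 2 lands with bottom-row=4; cleared 0 line(s) (total 0); column heights now [1 2 6 6 6 2], max=6
Test piece J rot1 at col 2 (width 2): heights before test = [1 2 6 6 6 2]; fits = False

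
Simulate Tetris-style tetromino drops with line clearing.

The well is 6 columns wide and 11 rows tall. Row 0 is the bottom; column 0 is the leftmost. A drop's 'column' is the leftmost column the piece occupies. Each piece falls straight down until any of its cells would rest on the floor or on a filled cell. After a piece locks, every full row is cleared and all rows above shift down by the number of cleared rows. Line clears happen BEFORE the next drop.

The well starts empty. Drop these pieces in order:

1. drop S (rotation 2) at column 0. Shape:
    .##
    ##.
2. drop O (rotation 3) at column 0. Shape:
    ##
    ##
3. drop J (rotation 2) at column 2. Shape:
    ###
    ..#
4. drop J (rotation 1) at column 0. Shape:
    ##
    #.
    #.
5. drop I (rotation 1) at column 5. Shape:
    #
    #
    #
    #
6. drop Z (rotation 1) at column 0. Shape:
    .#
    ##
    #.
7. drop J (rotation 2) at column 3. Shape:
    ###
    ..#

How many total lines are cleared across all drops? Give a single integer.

Drop 1: S rot2 at col 0 lands with bottom-row=0; cleared 0 line(s) (total 0); column heights now [1 2 2 0 0 0], max=2
Drop 2: O rot3 at col 0 lands with bottom-row=2; cleared 0 line(s) (total 0); column heights now [4 4 2 0 0 0], max=4
Drop 3: J rot2 at col 2 lands with bottom-row=1; cleared 0 line(s) (total 0); column heights now [4 4 3 3 3 0], max=4
Drop 4: J rot1 at col 0 lands with bottom-row=4; cleared 0 line(s) (total 0); column heights now [7 7 3 3 3 0], max=7
Drop 5: I rot1 at col 5 lands with bottom-row=0; cleared 1 line(s) (total 1); column heights now [6 6 2 0 2 3], max=6
Drop 6: Z rot1 at col 0 lands with bottom-row=6; cleared 0 line(s) (total 1); column heights now [8 9 2 0 2 3], max=9
Drop 7: J rot2 at col 3 lands with bottom-row=3; cleared 0 line(s) (total 1); column heights now [8 9 2 5 5 5], max=9

Answer: 1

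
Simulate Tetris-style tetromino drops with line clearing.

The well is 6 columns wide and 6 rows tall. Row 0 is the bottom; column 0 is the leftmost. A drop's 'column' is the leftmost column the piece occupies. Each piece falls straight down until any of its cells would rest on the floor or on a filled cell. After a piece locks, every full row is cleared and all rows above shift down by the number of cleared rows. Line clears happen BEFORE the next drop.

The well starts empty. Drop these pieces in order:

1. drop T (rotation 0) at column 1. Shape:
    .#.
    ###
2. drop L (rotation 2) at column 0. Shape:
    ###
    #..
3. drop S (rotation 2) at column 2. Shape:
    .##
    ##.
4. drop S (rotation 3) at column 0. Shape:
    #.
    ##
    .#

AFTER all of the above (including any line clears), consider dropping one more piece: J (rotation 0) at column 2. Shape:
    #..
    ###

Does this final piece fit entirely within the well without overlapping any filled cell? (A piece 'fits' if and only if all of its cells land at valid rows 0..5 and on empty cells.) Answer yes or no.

Answer: no

Derivation:
Drop 1: T rot0 at col 1 lands with bottom-row=0; cleared 0 line(s) (total 0); column heights now [0 1 2 1 0 0], max=2
Drop 2: L rot2 at col 0 lands with bottom-row=1; cleared 0 line(s) (total 0); column heights now [3 3 3 1 0 0], max=3
Drop 3: S rot2 at col 2 lands with bottom-row=3; cleared 0 line(s) (total 0); column heights now [3 3 4 5 5 0], max=5
Drop 4: S rot3 at col 0 lands with bottom-row=3; cleared 0 line(s) (total 0); column heights now [6 5 4 5 5 0], max=6
Test piece J rot0 at col 2 (width 3): heights before test = [6 5 4 5 5 0]; fits = False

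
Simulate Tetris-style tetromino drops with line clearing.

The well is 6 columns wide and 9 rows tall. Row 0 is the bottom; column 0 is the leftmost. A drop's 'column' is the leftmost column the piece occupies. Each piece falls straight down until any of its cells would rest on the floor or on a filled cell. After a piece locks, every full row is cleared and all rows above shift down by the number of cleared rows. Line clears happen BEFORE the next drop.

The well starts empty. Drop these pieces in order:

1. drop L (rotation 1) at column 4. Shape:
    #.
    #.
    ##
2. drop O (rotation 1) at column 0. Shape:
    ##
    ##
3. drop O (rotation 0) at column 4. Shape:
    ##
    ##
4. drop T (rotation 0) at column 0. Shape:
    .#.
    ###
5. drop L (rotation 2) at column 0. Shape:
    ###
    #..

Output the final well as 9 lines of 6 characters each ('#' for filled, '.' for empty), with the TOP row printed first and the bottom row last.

Answer: ......
......
......
......
###.##
##..##
###.#.
##..#.
##..##

Derivation:
Drop 1: L rot1 at col 4 lands with bottom-row=0; cleared 0 line(s) (total 0); column heights now [0 0 0 0 3 1], max=3
Drop 2: O rot1 at col 0 lands with bottom-row=0; cleared 0 line(s) (total 0); column heights now [2 2 0 0 3 1], max=3
Drop 3: O rot0 at col 4 lands with bottom-row=3; cleared 0 line(s) (total 0); column heights now [2 2 0 0 5 5], max=5
Drop 4: T rot0 at col 0 lands with bottom-row=2; cleared 0 line(s) (total 0); column heights now [3 4 3 0 5 5], max=5
Drop 5: L rot2 at col 0 lands with bottom-row=3; cleared 0 line(s) (total 0); column heights now [5 5 5 0 5 5], max=5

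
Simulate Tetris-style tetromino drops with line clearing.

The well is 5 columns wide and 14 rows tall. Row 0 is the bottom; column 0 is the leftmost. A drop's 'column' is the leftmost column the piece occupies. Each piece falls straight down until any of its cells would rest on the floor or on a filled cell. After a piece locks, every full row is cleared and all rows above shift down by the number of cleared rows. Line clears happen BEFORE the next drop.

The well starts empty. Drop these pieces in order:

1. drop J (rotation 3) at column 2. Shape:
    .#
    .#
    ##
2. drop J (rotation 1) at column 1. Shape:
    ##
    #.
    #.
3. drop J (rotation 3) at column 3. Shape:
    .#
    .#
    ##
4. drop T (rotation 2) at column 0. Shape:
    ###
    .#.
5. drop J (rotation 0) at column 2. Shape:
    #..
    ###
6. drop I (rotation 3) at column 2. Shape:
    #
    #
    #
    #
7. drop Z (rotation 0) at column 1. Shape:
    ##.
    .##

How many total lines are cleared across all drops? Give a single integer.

Answer: 0

Derivation:
Drop 1: J rot3 at col 2 lands with bottom-row=0; cleared 0 line(s) (total 0); column heights now [0 0 1 3 0], max=3
Drop 2: J rot1 at col 1 lands with bottom-row=0; cleared 0 line(s) (total 0); column heights now [0 3 3 3 0], max=3
Drop 3: J rot3 at col 3 lands with bottom-row=3; cleared 0 line(s) (total 0); column heights now [0 3 3 4 6], max=6
Drop 4: T rot2 at col 0 lands with bottom-row=3; cleared 0 line(s) (total 0); column heights now [5 5 5 4 6], max=6
Drop 5: J rot0 at col 2 lands with bottom-row=6; cleared 0 line(s) (total 0); column heights now [5 5 8 7 7], max=8
Drop 6: I rot3 at col 2 lands with bottom-row=8; cleared 0 line(s) (total 0); column heights now [5 5 12 7 7], max=12
Drop 7: Z rot0 at col 1 lands with bottom-row=12; cleared 0 line(s) (total 0); column heights now [5 14 14 13 7], max=14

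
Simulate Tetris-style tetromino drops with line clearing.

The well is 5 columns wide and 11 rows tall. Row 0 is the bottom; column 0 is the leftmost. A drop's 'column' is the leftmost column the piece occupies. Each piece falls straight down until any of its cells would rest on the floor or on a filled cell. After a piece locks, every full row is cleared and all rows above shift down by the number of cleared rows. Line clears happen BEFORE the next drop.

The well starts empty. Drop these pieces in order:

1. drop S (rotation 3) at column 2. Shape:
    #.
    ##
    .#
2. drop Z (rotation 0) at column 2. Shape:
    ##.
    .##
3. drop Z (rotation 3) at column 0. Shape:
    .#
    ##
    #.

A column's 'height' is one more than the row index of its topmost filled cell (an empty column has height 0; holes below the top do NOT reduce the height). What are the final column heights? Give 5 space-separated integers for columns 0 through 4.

Drop 1: S rot3 at col 2 lands with bottom-row=0; cleared 0 line(s) (total 0); column heights now [0 0 3 2 0], max=3
Drop 2: Z rot0 at col 2 lands with bottom-row=2; cleared 0 line(s) (total 0); column heights now [0 0 4 4 3], max=4
Drop 3: Z rot3 at col 0 lands with bottom-row=0; cleared 0 line(s) (total 0); column heights now [2 3 4 4 3], max=4

Answer: 2 3 4 4 3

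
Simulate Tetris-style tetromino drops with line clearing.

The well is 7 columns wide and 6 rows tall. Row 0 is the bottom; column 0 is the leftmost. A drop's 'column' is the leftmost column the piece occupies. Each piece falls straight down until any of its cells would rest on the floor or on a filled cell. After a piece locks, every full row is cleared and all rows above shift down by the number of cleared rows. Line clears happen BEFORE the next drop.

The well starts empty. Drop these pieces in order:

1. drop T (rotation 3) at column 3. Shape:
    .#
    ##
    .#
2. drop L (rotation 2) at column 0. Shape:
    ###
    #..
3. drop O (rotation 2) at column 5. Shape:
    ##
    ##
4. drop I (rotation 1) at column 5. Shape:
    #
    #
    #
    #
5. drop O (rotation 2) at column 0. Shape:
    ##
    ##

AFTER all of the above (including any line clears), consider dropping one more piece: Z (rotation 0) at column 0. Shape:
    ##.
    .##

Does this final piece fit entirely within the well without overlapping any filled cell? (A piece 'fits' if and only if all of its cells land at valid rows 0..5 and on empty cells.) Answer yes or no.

Answer: yes

Derivation:
Drop 1: T rot3 at col 3 lands with bottom-row=0; cleared 0 line(s) (total 0); column heights now [0 0 0 2 3 0 0], max=3
Drop 2: L rot2 at col 0 lands with bottom-row=0; cleared 0 line(s) (total 0); column heights now [2 2 2 2 3 0 0], max=3
Drop 3: O rot2 at col 5 lands with bottom-row=0; cleared 1 line(s) (total 1); column heights now [1 0 0 0 2 1 1], max=2
Drop 4: I rot1 at col 5 lands with bottom-row=1; cleared 0 line(s) (total 1); column heights now [1 0 0 0 2 5 1], max=5
Drop 5: O rot2 at col 0 lands with bottom-row=1; cleared 0 line(s) (total 1); column heights now [3 3 0 0 2 5 1], max=5
Test piece Z rot0 at col 0 (width 3): heights before test = [3 3 0 0 2 5 1]; fits = True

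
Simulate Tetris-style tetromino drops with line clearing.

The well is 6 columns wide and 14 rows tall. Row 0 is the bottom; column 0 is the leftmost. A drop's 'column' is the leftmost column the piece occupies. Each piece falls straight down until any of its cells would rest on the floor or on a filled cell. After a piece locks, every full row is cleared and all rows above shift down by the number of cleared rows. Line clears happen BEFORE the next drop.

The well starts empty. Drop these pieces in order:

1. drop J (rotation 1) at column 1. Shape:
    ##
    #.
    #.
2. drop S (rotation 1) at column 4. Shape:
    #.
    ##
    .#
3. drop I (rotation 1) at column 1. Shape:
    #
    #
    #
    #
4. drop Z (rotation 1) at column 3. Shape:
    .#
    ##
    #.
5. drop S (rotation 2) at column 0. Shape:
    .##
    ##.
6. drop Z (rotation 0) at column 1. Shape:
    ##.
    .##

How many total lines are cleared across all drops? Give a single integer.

Drop 1: J rot1 at col 1 lands with bottom-row=0; cleared 0 line(s) (total 0); column heights now [0 3 3 0 0 0], max=3
Drop 2: S rot1 at col 4 lands with bottom-row=0; cleared 0 line(s) (total 0); column heights now [0 3 3 0 3 2], max=3
Drop 3: I rot1 at col 1 lands with bottom-row=3; cleared 0 line(s) (total 0); column heights now [0 7 3 0 3 2], max=7
Drop 4: Z rot1 at col 3 lands with bottom-row=2; cleared 0 line(s) (total 0); column heights now [0 7 3 4 5 2], max=7
Drop 5: S rot2 at col 0 lands with bottom-row=7; cleared 0 line(s) (total 0); column heights now [8 9 9 4 5 2], max=9
Drop 6: Z rot0 at col 1 lands with bottom-row=9; cleared 0 line(s) (total 0); column heights now [8 11 11 10 5 2], max=11

Answer: 0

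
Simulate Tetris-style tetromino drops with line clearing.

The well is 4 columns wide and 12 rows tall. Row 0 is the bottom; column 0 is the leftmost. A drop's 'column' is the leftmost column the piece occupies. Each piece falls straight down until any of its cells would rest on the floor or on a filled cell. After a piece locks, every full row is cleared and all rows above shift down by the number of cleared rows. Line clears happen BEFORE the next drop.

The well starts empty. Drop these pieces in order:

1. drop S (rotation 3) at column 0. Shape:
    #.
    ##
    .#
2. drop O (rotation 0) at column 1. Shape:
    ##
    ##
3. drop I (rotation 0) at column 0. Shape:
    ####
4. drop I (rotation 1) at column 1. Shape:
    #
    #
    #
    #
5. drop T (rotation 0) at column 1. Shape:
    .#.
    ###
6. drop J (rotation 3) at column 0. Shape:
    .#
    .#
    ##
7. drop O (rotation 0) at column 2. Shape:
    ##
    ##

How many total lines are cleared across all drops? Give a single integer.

Answer: 1

Derivation:
Drop 1: S rot3 at col 0 lands with bottom-row=0; cleared 0 line(s) (total 0); column heights now [3 2 0 0], max=3
Drop 2: O rot0 at col 1 lands with bottom-row=2; cleared 0 line(s) (total 0); column heights now [3 4 4 0], max=4
Drop 3: I rot0 at col 0 lands with bottom-row=4; cleared 1 line(s) (total 1); column heights now [3 4 4 0], max=4
Drop 4: I rot1 at col 1 lands with bottom-row=4; cleared 0 line(s) (total 1); column heights now [3 8 4 0], max=8
Drop 5: T rot0 at col 1 lands with bottom-row=8; cleared 0 line(s) (total 1); column heights now [3 9 10 9], max=10
Drop 6: J rot3 at col 0 lands with bottom-row=9; cleared 0 line(s) (total 1); column heights now [10 12 10 9], max=12
Drop 7: O rot0 at col 2 lands with bottom-row=10; cleared 0 line(s) (total 1); column heights now [10 12 12 12], max=12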